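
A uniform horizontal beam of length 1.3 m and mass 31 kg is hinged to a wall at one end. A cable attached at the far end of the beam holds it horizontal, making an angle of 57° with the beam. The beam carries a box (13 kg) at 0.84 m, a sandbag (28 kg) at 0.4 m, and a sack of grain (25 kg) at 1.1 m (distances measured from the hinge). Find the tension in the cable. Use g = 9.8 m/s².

Take moments about the hinge.
Beam weight: 31 × 9.8 = 303.8 N down at 0.65 m → arm 0.65 m, τ = 303.8 × 0.65 = 197.5 N·m clockwise.
Box: 13 × 9.8 = 127.4 N down at 0.84 m → arm 0.84 m, τ = 127.4 × 0.84 = 107 N·m clockwise.
Sandbag: 28 × 9.8 = 274.4 N down at 0.4 m → arm 0.4 m, τ = 274.4 × 0.4 = 109.8 N·m clockwise.
Sack of grain: 25 × 9.8 = 245 N down at 1.1 m → arm 1.1 m, τ = 245 × 1.1 = 269.5 N·m clockwise.
Total clockwise load moment = 683.8 N·m.
The cable tension T acts at 1.3 m; only its component perpendicular to the beam, T sinθ, produces torque. sin 57° = 0.8387.
Setting net torque to zero: T × 1.3 × 0.8387 = 683.8 → T = 683.8 / 1.09 = 627 N.

T ≈ 627 N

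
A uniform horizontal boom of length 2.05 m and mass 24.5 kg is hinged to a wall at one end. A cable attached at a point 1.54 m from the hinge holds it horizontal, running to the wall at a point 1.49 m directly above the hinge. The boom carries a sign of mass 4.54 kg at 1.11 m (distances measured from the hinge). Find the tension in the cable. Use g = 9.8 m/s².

T ≈ 276 N

Choose the hinge as the axis so the unknown hinge reaction has zero arm there.
Beam weight: 24.5 × 9.8 = 240.1 N down at 1.025 m → arm 1.025 m, τ = 240.1 × 1.025 = 246.1 N·m clockwise.
Sign: 4.54 × 9.8 = 44.49 N down at 1.11 m → arm 1.11 m, τ = 44.49 × 1.11 = 49.38 N·m clockwise.
Total clockwise load moment = 295.5 N·m.
The cable tension T acts at 1.54 m; only its component perpendicular to the boom, T sinθ, produces torque. sinθ = h/√(h²+d²) = 1.49/√(1.49²+1.54²) = 0.6953.
Setting net torque to zero: T × 1.54 × 0.6953 = 295.5 → T = 295.5 / 1.071 = 276 N.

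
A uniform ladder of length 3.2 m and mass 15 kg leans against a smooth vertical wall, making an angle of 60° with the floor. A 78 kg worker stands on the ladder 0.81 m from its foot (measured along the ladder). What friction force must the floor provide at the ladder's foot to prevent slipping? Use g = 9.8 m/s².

f ≈ 154 N

Choose the foot of the ladder as the axis so the floor normal and friction both act there and drop out.
Ladder weight 15×9.8 = 147 N acts at 1.6 m along the ladder; its horizontal arm is 1.6·cos60° = 0.8 m → τ = 117.6 N·m clockwise.
Worker: 78×9.8 = 764.4 N at 0.81 m → arm 0.405 m → τ = 309.6 N·m clockwise.
Wall normal N acts horizontally at the top; its moment arm is the height L sinθ = 3.2·sin60° = 2.771 m, counterclockwise.
For rotational equilibrium, N × 2.771 = 427.2, so N = 154 N.
ΣFx = 0: friction at the foot balances the wall's push, so f = N_wall = 154 N.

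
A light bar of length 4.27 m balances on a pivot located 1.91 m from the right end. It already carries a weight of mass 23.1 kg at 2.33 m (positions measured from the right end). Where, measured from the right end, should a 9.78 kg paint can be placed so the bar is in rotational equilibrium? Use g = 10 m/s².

Taking torques about the pivot (at 1.91 m from the right end):
Weight: 23.1 × 10 = 231 N down at 2.33 m → arm 0.42 m, τ = 231 × 0.42 = 97.02 N·m counterclockwise.
Net moment of existing loads = 97.02 N·m counterclockwise.
The paint can weighs 9.78 × 10 = 97.8 N and must supply an equal clockwise moment, so its lever arm about the pivot is 97.02 / 97.8 = 0.992 m.
That puts it at 1.91 − 0.992 = 0.918 m from the right end.

x ≈ 0.918 m from the right end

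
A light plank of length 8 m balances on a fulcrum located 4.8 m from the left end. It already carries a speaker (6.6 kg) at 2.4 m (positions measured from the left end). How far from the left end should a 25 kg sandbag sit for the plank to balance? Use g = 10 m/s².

Sum moments about the fulcrum (at 4.8 m from the left end) (the support reaction has zero arm there).
Speaker: 6.6 × 10 = 66 N down at 2.4 m → arm 2.4 m, τ = 66 × 2.4 = 158.4 N·m counterclockwise.
Net moment of existing loads = 158.4 N·m counterclockwise.
The sandbag weighs 25 × 10 = 250 N and must supply an equal clockwise moment, so its lever arm about the fulcrum is 158.4 / 250 = 0.634 m.
That puts it at 4.8 + 0.634 = 5.43 m from the left end.

x ≈ 5.43 m from the left end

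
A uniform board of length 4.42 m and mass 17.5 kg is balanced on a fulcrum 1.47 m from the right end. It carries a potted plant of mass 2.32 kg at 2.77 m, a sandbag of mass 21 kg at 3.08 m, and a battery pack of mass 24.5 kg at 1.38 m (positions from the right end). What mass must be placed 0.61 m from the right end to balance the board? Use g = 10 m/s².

Choose the fulcrum (at 1.47 m from the right end) as the axis so the support reaction has zero arm there.
Beam weight: 17.5 × 10 = 175 N down at 2.21 m → arm 0.74 m, τ = 175 × 0.74 = 129.5 N·m counterclockwise.
Potted plant: 2.32 × 10 = 23.2 N down at 2.77 m → arm 1.3 m, τ = 23.2 × 1.3 = 30.16 N·m counterclockwise.
Sandbag: 21 × 10 = 210 N down at 3.08 m → arm 1.61 m, τ = 210 × 1.61 = 338.1 N·m counterclockwise.
Battery pack: 24.5 × 10 = 245 N down at 1.38 m → arm 0.09 m, τ = 245 × 0.09 = 22.05 N·m clockwise.
Net moment of known loads = 475.7 N·m counterclockwise.
An unknown mass m at 0.61 m has arm 0.86 m; its moment is m·g·0.86 clockwise.
Στ = 0 ⇒ m × 10 × 0.86 = 475.7 ⇒ m = 475.7 / (10 × 0.86) = 55.3 kg.

m ≈ 55.3 kg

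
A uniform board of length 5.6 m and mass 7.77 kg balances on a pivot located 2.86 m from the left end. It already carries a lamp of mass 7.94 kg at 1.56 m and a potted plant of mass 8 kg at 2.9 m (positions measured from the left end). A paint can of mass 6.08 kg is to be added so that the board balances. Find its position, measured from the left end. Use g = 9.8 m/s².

Choose the pivot (at 2.86 m from the left end) as the axis so the support reaction has zero arm there.
Beam weight: 7.77 × 9.8 = 76.15 N down at 2.8 m → arm 0.06 m, τ = 76.15 × 0.06 = 4.569 N·m counterclockwise.
Lamp: 7.94 × 9.8 = 77.81 N down at 1.56 m → arm 1.3 m, τ = 77.81 × 1.3 = 101.2 N·m counterclockwise.
Potted plant: 8 × 9.8 = 78.4 N down at 2.9 m → arm 0.04 m, τ = 78.4 × 0.04 = 3.136 N·m clockwise.
Net moment of existing loads = 102.6 N·m counterclockwise.
The paint can weighs 6.08 × 9.8 = 59.58 N and must supply an equal clockwise moment, so its lever arm about the pivot is 102.6 / 59.58 = 1.72 m.
That puts it at 2.86 + 1.72 = 4.58 m from the left end.

x ≈ 4.58 m from the left end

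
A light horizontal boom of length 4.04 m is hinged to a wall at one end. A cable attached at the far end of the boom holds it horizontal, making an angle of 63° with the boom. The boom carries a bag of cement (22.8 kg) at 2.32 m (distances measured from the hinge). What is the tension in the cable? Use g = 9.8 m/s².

Sum moments about the hinge (the unknown hinge reaction has zero arm there).
Bag of cement: 22.8 × 9.8 = 223.4 N down at 2.32 m → arm 2.32 m, τ = 223.4 × 2.32 = 518.3 N·m clockwise.
Total clockwise load moment = 518.3 N·m.
The cable tension T acts at 4.04 m; only its component perpendicular to the boom, T sinθ, produces torque. sin 63° = 0.891.
Στ = 0 ⇒ T × 4.04 × 0.891 = 518.3 ⇒ T = 518.3 / 3.6 = 144 N.

T ≈ 144 N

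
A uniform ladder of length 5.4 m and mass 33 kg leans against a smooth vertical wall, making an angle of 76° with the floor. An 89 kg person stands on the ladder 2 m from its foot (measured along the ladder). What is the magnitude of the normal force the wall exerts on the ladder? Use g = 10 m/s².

N_wall ≈ 123 N

Sum moments about the foot of the ladder (the floor normal and friction both act there and drop out).
Ladder weight 33×10 = 330 N acts at 2.7 m along the ladder; its horizontal arm is 2.7·cos76° = 0.6532 m → τ = 215.6 N·m clockwise.
Person: 89×10 = 890 N at 2 m → arm 0.4838 m → τ = 430.6 N·m clockwise.
Wall normal N acts horizontally at the top; its moment arm is the height L sinθ = 5.4·sin76° = 5.24 m, counterclockwise.
Balancing moments: N × 5.24 = 646.2, giving N = 123 N.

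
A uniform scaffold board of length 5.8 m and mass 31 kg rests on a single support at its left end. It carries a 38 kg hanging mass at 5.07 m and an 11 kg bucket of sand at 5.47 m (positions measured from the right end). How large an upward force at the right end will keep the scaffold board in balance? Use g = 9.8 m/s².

Taking torques about the left end:
Beam weight: 31 × 9.8 = 303.8 N down at 2.9 m → arm 2.9 m, τ = 303.8 × 2.9 = 881 N·m clockwise.
Hanging mass: 38 × 9.8 = 372.4 N down at 5.07 m → arm 0.73 m, τ = 372.4 × 0.73 = 271.9 N·m clockwise.
Bucket of sand: 11 × 9.8 = 107.8 N down at 5.47 m → arm 0.33 m, τ = 107.8 × 0.33 = 35.57 N·m clockwise.
Net moment of the loads = 1188 N·m clockwise.
The upward force F acts at the right end, arm 5.8 m, giving F × 5.8 counterclockwise.
Balancing moments: F × 5.8 = 1188, giving F = 1188 / 5.8 = 205 N.

F ≈ 205 N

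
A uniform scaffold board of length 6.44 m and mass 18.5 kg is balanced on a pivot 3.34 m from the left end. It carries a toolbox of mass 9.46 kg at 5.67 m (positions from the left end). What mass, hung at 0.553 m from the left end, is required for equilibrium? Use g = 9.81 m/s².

m ≈ 7.11 kg

Taking torques about the pivot (at 3.34 m from the left end):
Beam weight: 18.5 × 9.81 = 181.5 N down at 3.22 m → arm 0.12 m, τ = 181.5 × 0.12 = 21.78 N·m counterclockwise.
Toolbox: 9.46 × 9.81 = 92.8 N down at 5.67 m → arm 2.33 m, τ = 92.8 × 2.33 = 216.2 N·m clockwise.
Net moment of known loads = 194.4 N·m clockwise.
An unknown mass m at 0.553 m has arm 2.787 m; its moment is m·g·2.787 counterclockwise.
For rotational equilibrium, m × 9.81 × 2.787 = 194.4, so m = 194.4 / (9.81 × 2.787) = 7.11 kg.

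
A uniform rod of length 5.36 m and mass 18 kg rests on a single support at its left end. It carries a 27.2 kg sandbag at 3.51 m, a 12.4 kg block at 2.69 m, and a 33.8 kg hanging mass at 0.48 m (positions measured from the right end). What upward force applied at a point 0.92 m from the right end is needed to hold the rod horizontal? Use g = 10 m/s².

F ≈ 668 N

Taking torques about the left end:
Beam weight: 18 × 10 = 180 N down at 2.68 m → arm 2.68 m, τ = 180 × 2.68 = 482.4 N·m clockwise.
Sandbag: 27.2 × 10 = 272 N down at 3.51 m → arm 1.85 m, τ = 272 × 1.85 = 503.2 N·m clockwise.
Block: 12.4 × 10 = 124 N down at 2.69 m → arm 2.67 m, τ = 124 × 2.67 = 331.1 N·m clockwise.
Hanging mass: 33.8 × 10 = 338 N down at 0.48 m → arm 4.88 m, τ = 338 × 4.88 = 1649 N·m clockwise.
Net moment of the loads = 2966 N·m clockwise.
The upward force F acts at a point 0.92 m from the right end, arm 4.44 m, giving F × 4.44 counterclockwise.
For rotational equilibrium, F × 4.44 = 2966, so F = 2966 / 4.44 = 668 N.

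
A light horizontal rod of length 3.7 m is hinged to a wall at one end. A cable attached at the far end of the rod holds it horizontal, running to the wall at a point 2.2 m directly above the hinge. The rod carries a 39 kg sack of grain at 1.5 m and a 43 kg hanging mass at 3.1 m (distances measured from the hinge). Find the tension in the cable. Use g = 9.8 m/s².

T ≈ 994 N

Sum moments about the hinge (the unknown hinge reaction has zero arm there).
Sack of grain: 39 × 9.8 = 382.2 N down at 1.5 m → arm 1.5 m, τ = 382.2 × 1.5 = 573.3 N·m clockwise.
Hanging mass: 43 × 9.8 = 421.4 N down at 3.1 m → arm 3.1 m, τ = 421.4 × 3.1 = 1306 N·m clockwise.
Total clockwise load moment = 1879 N·m.
The cable tension T acts at 3.7 m; only its component perpendicular to the rod, T sinθ, produces torque. sinθ = h/√(h²+d²) = 2.2/√(2.2²+3.7²) = 0.5111.
Balancing moments: T × 3.7 × 0.5111 = 1879, giving T = 1879 / 1.891 = 994 N.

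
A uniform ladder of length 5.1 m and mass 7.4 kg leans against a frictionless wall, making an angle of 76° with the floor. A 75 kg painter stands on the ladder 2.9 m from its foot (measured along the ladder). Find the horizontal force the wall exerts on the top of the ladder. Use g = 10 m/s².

N_wall ≈ 116 N

Choose the foot of the ladder as the axis so the floor normal and friction both act there and drop out.
Ladder weight 7.4×10 = 74 N acts at 2.55 m along the ladder; its horizontal arm is 2.55·cos76° = 0.6169 m → τ = 45.65 N·m clockwise.
Painter: 75×10 = 750 N at 2.9 m → arm 0.7016 m → τ = 526.2 N·m clockwise.
Wall normal N acts horizontally at the top; its moment arm is the height L sinθ = 5.1·sin76° = 4.949 m, counterclockwise.
Setting net torque to zero: N × 4.949 = 571.9 → N = 116 N.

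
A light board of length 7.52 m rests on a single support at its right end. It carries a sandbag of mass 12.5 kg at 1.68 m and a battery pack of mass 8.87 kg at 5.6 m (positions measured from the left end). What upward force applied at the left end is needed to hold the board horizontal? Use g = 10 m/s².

F ≈ 120 N

About the right end:
Sandbag: 12.5 × 10 = 125 N down at 1.68 m → arm 5.84 m, τ = 125 × 5.84 = 730 N·m counterclockwise.
Battery pack: 8.87 × 10 = 88.7 N down at 5.6 m → arm 1.92 m, τ = 88.7 × 1.92 = 170.3 N·m counterclockwise.
Net moment of the loads = 900.3 N·m counterclockwise.
The upward force F acts at the left end, arm 7.52 m, giving F × 7.52 clockwise.
Στ = 0 ⇒ F × 7.52 = 900.3 ⇒ F = 900.3 / 7.52 = 120 N.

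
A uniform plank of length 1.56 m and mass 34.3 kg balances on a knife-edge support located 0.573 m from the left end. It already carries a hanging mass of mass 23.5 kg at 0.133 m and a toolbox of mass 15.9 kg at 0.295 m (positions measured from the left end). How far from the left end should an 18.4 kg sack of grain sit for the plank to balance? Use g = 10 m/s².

Taking torques about the knife-edge support (at 0.573 m from the left end):
Beam weight: 34.3 × 10 = 343 N down at 0.78 m → arm 0.207 m, τ = 343 × 0.207 = 71 N·m clockwise.
Hanging mass: 23.5 × 10 = 235 N down at 0.133 m → arm 0.44 m, τ = 235 × 0.44 = 103.4 N·m counterclockwise.
Toolbox: 15.9 × 10 = 159 N down at 0.295 m → arm 0.278 m, τ = 159 × 0.278 = 44.2 N·m counterclockwise.
Net moment of existing loads = 76.6 N·m counterclockwise.
The sack of grain weighs 18.4 × 10 = 184 N and must supply an equal clockwise moment, so its lever arm about the knife-edge support is 76.6 / 184 = 0.416 m.
That puts it at 0.573 + 0.416 = 0.989 m from the left end.

x ≈ 0.989 m from the left end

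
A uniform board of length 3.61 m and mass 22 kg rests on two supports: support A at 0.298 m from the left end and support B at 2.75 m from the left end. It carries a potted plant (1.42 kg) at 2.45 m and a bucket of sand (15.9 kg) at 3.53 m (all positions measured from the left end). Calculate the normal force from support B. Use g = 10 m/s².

Taking torques about support A:
Beam weight: 22 × 10 = 220 N down at 1.805 m → arm 1.507 m, τ = 220 × 1.507 = 331.5 N·m clockwise.
Potted plant: 1.42 × 10 = 14.2 N down at 2.45 m → arm 2.152 m, τ = 14.2 × 2.152 = 30.56 N·m clockwise.
Bucket of sand: 15.9 × 10 = 159 N down at 3.53 m → arm 3.232 m, τ = 159 × 3.232 = 513.9 N·m clockwise.
Net load moment about support A = 876 N·m clockwise.
Reaction R at support B is upward at 2.75 m, arm 2.452 m → moment R × 2.452 counterclockwise.
Balancing moments: R × 2.452 = 876, giving R = 357 N.

R_B ≈ 357 N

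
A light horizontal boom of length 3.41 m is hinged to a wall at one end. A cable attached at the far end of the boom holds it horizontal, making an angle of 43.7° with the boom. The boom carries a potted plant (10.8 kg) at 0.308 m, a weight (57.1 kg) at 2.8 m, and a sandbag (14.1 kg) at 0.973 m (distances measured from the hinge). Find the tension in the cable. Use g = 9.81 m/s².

T ≈ 737 N

Choose the hinge as the axis so the unknown hinge reaction has zero arm there.
Potted plant: 10.8 × 9.81 = 105.9 N down at 0.308 m → arm 0.308 m, τ = 105.9 × 0.308 = 32.62 N·m clockwise.
Weight: 57.1 × 9.81 = 560.2 N down at 2.8 m → arm 2.8 m, τ = 560.2 × 2.8 = 1569 N·m clockwise.
Sandbag: 14.1 × 9.81 = 138.3 N down at 0.973 m → arm 0.973 m, τ = 138.3 × 0.973 = 134.6 N·m clockwise.
Total clockwise load moment = 1736 N·m.
The cable tension T acts at 3.41 m; only its component perpendicular to the boom, T sinθ, produces torque. sin 43.7° = 0.6909.
For rotational equilibrium, T × 3.41 × 0.6909 = 1736, so T = 1736 / 2.356 = 737 N.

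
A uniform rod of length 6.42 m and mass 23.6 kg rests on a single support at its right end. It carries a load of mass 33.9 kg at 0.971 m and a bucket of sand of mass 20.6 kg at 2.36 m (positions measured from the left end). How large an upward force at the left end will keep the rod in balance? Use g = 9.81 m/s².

Taking torques about the right end:
Beam weight: 23.6 × 9.81 = 231.5 N down at 3.21 m → arm 3.21 m, τ = 231.5 × 3.21 = 743.1 N·m counterclockwise.
Load: 33.9 × 9.81 = 332.6 N down at 0.971 m → arm 5.449 m, τ = 332.6 × 5.449 = 1812 N·m counterclockwise.
Bucket of sand: 20.6 × 9.81 = 202.1 N down at 2.36 m → arm 4.06 m, τ = 202.1 × 4.06 = 820.5 N·m counterclockwise.
Net moment of the loads = 3376 N·m counterclockwise.
The upward force F acts at the left end, arm 6.42 m, giving F × 6.42 clockwise.
For rotational equilibrium, F × 6.42 = 3376, so F = 3376 / 6.42 = 526 N.

F ≈ 526 N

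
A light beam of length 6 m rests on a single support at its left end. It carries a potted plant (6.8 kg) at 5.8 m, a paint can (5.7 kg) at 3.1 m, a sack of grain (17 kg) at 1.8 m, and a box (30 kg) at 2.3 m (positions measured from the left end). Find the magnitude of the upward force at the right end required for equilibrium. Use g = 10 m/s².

About the left end:
Potted plant: 6.8 × 10 = 68 N down at 5.8 m → arm 5.8 m, τ = 68 × 5.8 = 394.4 N·m clockwise.
Paint can: 5.7 × 10 = 57 N down at 3.1 m → arm 3.1 m, τ = 57 × 3.1 = 176.7 N·m clockwise.
Sack of grain: 17 × 10 = 170 N down at 1.8 m → arm 1.8 m, τ = 170 × 1.8 = 306 N·m clockwise.
Box: 30 × 10 = 300 N down at 2.3 m → arm 2.3 m, τ = 300 × 2.3 = 690 N·m clockwise.
Net moment of the loads = 1567 N·m clockwise.
The upward force F acts at the right end, arm 6 m, giving F × 6 counterclockwise.
Στ = 0 ⇒ F × 6 = 1567 ⇒ F = 1567 / 6 = 261 N.

F ≈ 261 N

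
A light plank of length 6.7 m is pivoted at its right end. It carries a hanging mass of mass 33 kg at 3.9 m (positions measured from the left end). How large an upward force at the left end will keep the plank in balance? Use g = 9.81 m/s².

Take moments about the right end.
Hanging mass: 33 × 9.81 = 323.7 N down at 3.9 m → arm 2.8 m, τ = 323.7 × 2.8 = 906.4 N·m counterclockwise.
Net moment of the loads = 906.4 N·m counterclockwise.
The upward force F acts at the left end, arm 6.7 m, giving F × 6.7 clockwise.
Balancing moments: F × 6.7 = 906.4, giving F = 906.4 / 6.7 = 135 N.

F ≈ 135 N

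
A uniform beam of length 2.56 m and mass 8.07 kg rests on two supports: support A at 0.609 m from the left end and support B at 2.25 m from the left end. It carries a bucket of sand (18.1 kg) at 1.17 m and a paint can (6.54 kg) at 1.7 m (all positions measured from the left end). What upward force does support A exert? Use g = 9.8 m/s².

Take moments about support B.
Beam weight: 8.07 × 9.8 = 79.09 N down at 1.28 m → arm 0.97 m, τ = 79.09 × 0.97 = 76.72 N·m counterclockwise.
Bucket of sand: 18.1 × 9.8 = 177.4 N down at 1.17 m → arm 1.08 m, τ = 177.4 × 1.08 = 191.6 N·m counterclockwise.
Paint can: 6.54 × 9.8 = 64.09 N down at 1.7 m → arm 0.55 m, τ = 64.09 × 0.55 = 35.25 N·m counterclockwise.
Net load moment about support B = 303.6 N·m counterclockwise.
Reaction R at support A is upward at 0.609 m, arm 1.641 m → moment R × 1.641 clockwise.
Setting net torque to zero: R × 1.641 = 303.6 → R = 185 N.

R_A ≈ 185 N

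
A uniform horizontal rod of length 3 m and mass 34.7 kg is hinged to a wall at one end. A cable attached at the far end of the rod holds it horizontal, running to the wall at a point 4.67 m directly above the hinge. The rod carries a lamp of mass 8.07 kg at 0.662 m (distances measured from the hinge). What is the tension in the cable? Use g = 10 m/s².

T ≈ 227 N

About the hinge:
Beam weight: 34.7 × 10 = 347 N down at 1.5 m → arm 1.5 m, τ = 347 × 1.5 = 520.5 N·m clockwise.
Lamp: 8.07 × 10 = 80.7 N down at 0.662 m → arm 0.662 m, τ = 80.7 × 0.662 = 53.42 N·m clockwise.
Total clockwise load moment = 573.9 N·m.
The cable tension T acts at 3 m; only its component perpendicular to the rod, T sinθ, produces torque. sinθ = h/√(h²+d²) = 4.67/√(4.67²+3²) = 0.8414.
Setting net torque to zero: T × 3 × 0.8414 = 573.9 → T = 573.9 / 2.524 = 227 N.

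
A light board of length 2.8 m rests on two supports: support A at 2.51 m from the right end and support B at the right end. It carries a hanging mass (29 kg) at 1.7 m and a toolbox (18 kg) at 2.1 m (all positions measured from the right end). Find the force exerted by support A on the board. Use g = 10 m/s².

R_A ≈ 347 N

Taking torques about support B:
Hanging mass: 29 × 10 = 290 N down at 1.7 m → arm 1.7 m, τ = 290 × 1.7 = 493 N·m counterclockwise.
Toolbox: 18 × 10 = 180 N down at 2.1 m → arm 2.1 m, τ = 180 × 2.1 = 378 N·m counterclockwise.
Net load moment about support B = 871 N·m counterclockwise.
Reaction R at support A is upward at 2.51 m, arm 2.51 m → moment R × 2.51 clockwise.
Στ = 0 ⇒ R × 2.51 = 871 ⇒ R = 347 N.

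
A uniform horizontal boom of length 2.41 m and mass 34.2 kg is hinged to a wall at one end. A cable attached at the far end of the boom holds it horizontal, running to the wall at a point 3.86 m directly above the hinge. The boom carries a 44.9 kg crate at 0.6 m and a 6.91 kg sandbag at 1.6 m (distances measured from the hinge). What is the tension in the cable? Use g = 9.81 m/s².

T ≈ 380 N

Sum moments about the hinge (the unknown hinge reaction has zero arm there).
Beam weight: 34.2 × 9.81 = 335.5 N down at 1.205 m → arm 1.205 m, τ = 335.5 × 1.205 = 404.3 N·m clockwise.
Crate: 44.9 × 9.81 = 440.5 N down at 0.6 m → arm 0.6 m, τ = 440.5 × 0.6 = 264.3 N·m clockwise.
Sandbag: 6.91 × 9.81 = 67.79 N down at 1.6 m → arm 1.6 m, τ = 67.79 × 1.6 = 108.5 N·m clockwise.
Total clockwise load moment = 777.1 N·m.
The cable tension T acts at 2.41 m; only its component perpendicular to the boom, T sinθ, produces torque. sinθ = h/√(h²+d²) = 3.86/√(3.86²+2.41²) = 0.8482.
Στ = 0 ⇒ T × 2.41 × 0.8482 = 777.1 ⇒ T = 777.1 / 2.044 = 380 N.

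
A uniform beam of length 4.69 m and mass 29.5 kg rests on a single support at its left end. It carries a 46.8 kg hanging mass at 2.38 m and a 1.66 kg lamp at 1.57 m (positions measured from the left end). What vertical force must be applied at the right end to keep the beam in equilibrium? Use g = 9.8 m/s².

Take moments about the left end.
Beam weight: 29.5 × 9.8 = 289.1 N down at 2.345 m → arm 2.345 m, τ = 289.1 × 2.345 = 677.9 N·m clockwise.
Hanging mass: 46.8 × 9.8 = 458.6 N down at 2.38 m → arm 2.38 m, τ = 458.6 × 2.38 = 1091 N·m clockwise.
Lamp: 1.66 × 9.8 = 16.27 N down at 1.57 m → arm 1.57 m, τ = 16.27 × 1.57 = 25.54 N·m clockwise.
Net moment of the loads = 1794 N·m clockwise.
The upward force F acts at the right end, arm 4.69 m, giving F × 4.69 counterclockwise.
For rotational equilibrium, F × 4.69 = 1794, so F = 1794 / 4.69 = 383 N.

F ≈ 383 N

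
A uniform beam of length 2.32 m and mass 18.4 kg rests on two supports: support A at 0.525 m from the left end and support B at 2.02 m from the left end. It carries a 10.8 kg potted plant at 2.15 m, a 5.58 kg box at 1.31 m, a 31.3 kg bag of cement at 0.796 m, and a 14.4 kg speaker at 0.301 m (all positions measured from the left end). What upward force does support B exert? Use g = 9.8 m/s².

R_B ≈ 255 N

About support A:
Beam weight: 18.4 × 9.8 = 180.3 N down at 1.16 m → arm 0.635 m, τ = 180.3 × 0.635 = 114.5 N·m clockwise.
Potted plant: 10.8 × 9.8 = 105.8 N down at 2.15 m → arm 1.625 m, τ = 105.8 × 1.625 = 171.9 N·m clockwise.
Box: 5.58 × 9.8 = 54.68 N down at 1.31 m → arm 0.785 m, τ = 54.68 × 0.785 = 42.92 N·m clockwise.
Bag of cement: 31.3 × 9.8 = 306.7 N down at 0.796 m → arm 0.271 m, τ = 306.7 × 0.271 = 83.12 N·m clockwise.
Speaker: 14.4 × 9.8 = 141.1 N down at 0.301 m → arm 0.224 m, τ = 141.1 × 0.224 = 31.61 N·m counterclockwise.
Net load moment about support A = 380.8 N·m clockwise.
Reaction R at support B is upward at 2.02 m, arm 1.495 m → moment R × 1.495 counterclockwise.
Balancing moments: R × 1.495 = 380.8, giving R = 255 N.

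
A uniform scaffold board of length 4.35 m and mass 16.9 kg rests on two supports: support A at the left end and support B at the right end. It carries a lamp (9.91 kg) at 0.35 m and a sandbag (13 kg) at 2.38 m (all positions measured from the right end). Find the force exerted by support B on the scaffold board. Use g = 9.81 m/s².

Taking torques about support A:
Beam weight: 16.9 × 9.81 = 165.8 N down at 2.175 m → arm 2.175 m, τ = 165.8 × 2.175 = 360.6 N·m clockwise.
Lamp: 9.91 × 9.81 = 97.22 N down at 0.35 m → arm 4 m, τ = 97.22 × 4 = 388.9 N·m clockwise.
Sandbag: 13 × 9.81 = 127.5 N down at 2.38 m → arm 1.97 m, τ = 127.5 × 1.97 = 251.2 N·m clockwise.
Net load moment about support A = 1001 N·m clockwise.
Reaction R at support B is upward at 0 m, arm 4.35 m → moment R × 4.35 counterclockwise.
Setting net torque to zero: R × 4.35 = 1001 → R = 230 N.

R_B ≈ 230 N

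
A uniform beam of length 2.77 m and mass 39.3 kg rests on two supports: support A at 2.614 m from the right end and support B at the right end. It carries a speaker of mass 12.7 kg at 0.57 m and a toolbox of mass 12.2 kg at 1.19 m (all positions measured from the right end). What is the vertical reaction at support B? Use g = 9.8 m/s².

Taking torques about support A:
Beam weight: 39.3 × 9.8 = 385.1 N down at 1.385 m → arm 1.229 m, τ = 385.1 × 1.229 = 473.3 N·m clockwise.
Speaker: 12.7 × 9.8 = 124.5 N down at 0.57 m → arm 2.044 m, τ = 124.5 × 2.044 = 254.5 N·m clockwise.
Toolbox: 12.2 × 9.8 = 119.6 N down at 1.19 m → arm 1.424 m, τ = 119.6 × 1.424 = 170.3 N·m clockwise.
Net load moment about support A = 898.1 N·m clockwise.
Reaction R at support B is upward at 0 m, arm 2.614 m → moment R × 2.614 counterclockwise.
For rotational equilibrium, R × 2.614 = 898.1, so R = 344 N.

R_B ≈ 344 N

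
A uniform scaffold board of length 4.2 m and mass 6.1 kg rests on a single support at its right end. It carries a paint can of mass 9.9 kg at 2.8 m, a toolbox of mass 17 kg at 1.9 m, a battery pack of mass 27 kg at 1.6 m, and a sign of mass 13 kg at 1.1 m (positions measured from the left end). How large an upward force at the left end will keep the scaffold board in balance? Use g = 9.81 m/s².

Choose the right end as the axis so the unknown pivot reaction has zero arm there.
Beam weight: 6.1 × 9.81 = 59.84 N down at 2.1 m → arm 2.1 m, τ = 59.84 × 2.1 = 125.7 N·m counterclockwise.
Paint can: 9.9 × 9.81 = 97.12 N down at 2.8 m → arm 1.4 m, τ = 97.12 × 1.4 = 136 N·m counterclockwise.
Toolbox: 17 × 9.81 = 166.8 N down at 1.9 m → arm 2.3 m, τ = 166.8 × 2.3 = 383.6 N·m counterclockwise.
Battery pack: 27 × 9.81 = 264.9 N down at 1.6 m → arm 2.6 m, τ = 264.9 × 2.6 = 688.7 N·m counterclockwise.
Sign: 13 × 9.81 = 127.5 N down at 1.1 m → arm 3.1 m, τ = 127.5 × 3.1 = 395.2 N·m counterclockwise.
Net moment of the loads = 1729 N·m counterclockwise.
The upward force F acts at the left end, arm 4.2 m, giving F × 4.2 clockwise.
Balancing moments: F × 4.2 = 1729, giving F = 1729 / 4.2 = 412 N.

F ≈ 412 N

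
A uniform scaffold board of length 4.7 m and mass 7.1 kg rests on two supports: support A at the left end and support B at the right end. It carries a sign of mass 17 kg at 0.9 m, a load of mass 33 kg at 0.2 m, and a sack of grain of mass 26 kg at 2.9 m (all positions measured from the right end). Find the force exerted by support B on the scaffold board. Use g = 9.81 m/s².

About support A:
Beam weight: 7.1 × 9.81 = 69.65 N down at 2.35 m → arm 2.35 m, τ = 69.65 × 2.35 = 163.7 N·m clockwise.
Sign: 17 × 9.81 = 166.8 N down at 0.9 m → arm 3.8 m, τ = 166.8 × 3.8 = 633.8 N·m clockwise.
Load: 33 × 9.81 = 323.7 N down at 0.2 m → arm 4.5 m, τ = 323.7 × 4.5 = 1457 N·m clockwise.
Sack of grain: 26 × 9.81 = 255.1 N down at 2.9 m → arm 1.8 m, τ = 255.1 × 1.8 = 459.2 N·m clockwise.
Net load moment about support A = 2714 N·m clockwise.
Reaction R at support B is upward at 0 m, arm 4.7 m → moment R × 4.7 counterclockwise.
Στ = 0 ⇒ R × 4.7 = 2714 ⇒ R = 577 N.

R_B ≈ 577 N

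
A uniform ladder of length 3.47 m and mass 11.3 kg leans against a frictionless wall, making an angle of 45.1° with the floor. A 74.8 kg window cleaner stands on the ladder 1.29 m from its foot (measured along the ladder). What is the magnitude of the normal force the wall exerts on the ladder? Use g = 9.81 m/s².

About the foot of the ladder:
Ladder weight 11.3×9.81 = 110.9 N acts at 1.735 m along the ladder; its horizontal arm is 1.735·cos45.1° = 1.225 m → τ = 135.9 N·m clockwise.
Window cleaner: 74.8×9.81 = 733.8 N at 1.29 m → arm 0.9106 m → τ = 668.2 N·m clockwise.
Wall normal N acts horizontally at the top; its moment arm is the height L sinθ = 3.47·sin45.1° = 2.458 m, counterclockwise.
Στ = 0 ⇒ N × 2.458 = 804.1 ⇒ N = 327 N.

N_wall ≈ 327 N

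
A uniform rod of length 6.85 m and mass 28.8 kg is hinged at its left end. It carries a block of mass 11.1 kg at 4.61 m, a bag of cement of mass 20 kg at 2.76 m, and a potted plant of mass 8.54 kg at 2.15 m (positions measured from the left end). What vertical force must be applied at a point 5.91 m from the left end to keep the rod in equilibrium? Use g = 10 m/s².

Take moments about the left end.
Beam weight: 28.8 × 10 = 288 N down at 3.425 m → arm 3.425 m, τ = 288 × 3.425 = 986.4 N·m clockwise.
Block: 11.1 × 10 = 111 N down at 4.61 m → arm 4.61 m, τ = 111 × 4.61 = 511.7 N·m clockwise.
Bag of cement: 20 × 10 = 200 N down at 2.76 m → arm 2.76 m, τ = 200 × 2.76 = 552 N·m clockwise.
Potted plant: 8.54 × 10 = 85.4 N down at 2.15 m → arm 2.15 m, τ = 85.4 × 2.15 = 183.6 N·m clockwise.
Net moment of the loads = 2234 N·m clockwise.
The upward force F acts at a point 5.91 m from the left end, arm 5.91 m, giving F × 5.91 counterclockwise.
For rotational equilibrium, F × 5.91 = 2234, so F = 2234 / 5.91 = 378 N.

F ≈ 378 N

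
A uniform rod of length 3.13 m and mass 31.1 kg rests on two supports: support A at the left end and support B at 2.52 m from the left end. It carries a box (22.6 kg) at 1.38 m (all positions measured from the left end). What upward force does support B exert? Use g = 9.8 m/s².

Sum moments about support A (its reaction then has zero moment arm).
Beam weight: 31.1 × 9.8 = 304.8 N down at 1.565 m → arm 1.565 m, τ = 304.8 × 1.565 = 477 N·m clockwise.
Box: 22.6 × 9.8 = 221.5 N down at 1.38 m → arm 1.38 m, τ = 221.5 × 1.38 = 305.7 N·m clockwise.
Net load moment about support A = 782.7 N·m clockwise.
Reaction R at support B is upward at 2.52 m, arm 2.52 m → moment R × 2.52 counterclockwise.
Balancing moments: R × 2.52 = 782.7, giving R = 311 N.

R_B ≈ 311 N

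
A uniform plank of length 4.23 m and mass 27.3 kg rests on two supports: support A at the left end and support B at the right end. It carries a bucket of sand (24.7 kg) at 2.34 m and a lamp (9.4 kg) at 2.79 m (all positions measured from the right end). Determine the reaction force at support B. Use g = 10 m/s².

Choose support A as the axis so its reaction then has zero moment arm.
Beam weight: 27.3 × 10 = 273 N down at 2.115 m → arm 2.115 m, τ = 273 × 2.115 = 577.4 N·m clockwise.
Bucket of sand: 24.7 × 10 = 247 N down at 2.34 m → arm 1.89 m, τ = 247 × 1.89 = 466.8 N·m clockwise.
Lamp: 9.4 × 10 = 94 N down at 2.79 m → arm 1.44 m, τ = 94 × 1.44 = 135.4 N·m clockwise.
Net load moment about support A = 1180 N·m clockwise.
Reaction R at support B is upward at 0 m, arm 4.23 m → moment R × 4.23 counterclockwise.
Στ = 0 ⇒ R × 4.23 = 1180 ⇒ R = 279 N.

R_B ≈ 279 N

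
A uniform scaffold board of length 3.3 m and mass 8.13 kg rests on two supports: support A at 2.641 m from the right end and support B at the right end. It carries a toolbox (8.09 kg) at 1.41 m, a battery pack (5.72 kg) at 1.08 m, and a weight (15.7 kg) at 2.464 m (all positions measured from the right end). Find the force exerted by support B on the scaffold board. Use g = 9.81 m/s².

R_B ≈ 110 N

Take moments about support A.
Beam weight: 8.13 × 9.81 = 79.76 N down at 1.65 m → arm 0.991 m, τ = 79.76 × 0.991 = 79.04 N·m clockwise.
Toolbox: 8.09 × 9.81 = 79.36 N down at 1.41 m → arm 1.231 m, τ = 79.36 × 1.231 = 97.69 N·m clockwise.
Battery pack: 5.72 × 9.81 = 56.11 N down at 1.08 m → arm 1.561 m, τ = 56.11 × 1.561 = 87.59 N·m clockwise.
Weight: 15.7 × 9.81 = 154 N down at 2.464 m → arm 0.177 m, τ = 154 × 0.177 = 27.26 N·m clockwise.
Net load moment about support A = 291.6 N·m clockwise.
Reaction R at support B is upward at 0 m, arm 2.641 m → moment R × 2.641 counterclockwise.
Balancing moments: R × 2.641 = 291.6, giving R = 110 N.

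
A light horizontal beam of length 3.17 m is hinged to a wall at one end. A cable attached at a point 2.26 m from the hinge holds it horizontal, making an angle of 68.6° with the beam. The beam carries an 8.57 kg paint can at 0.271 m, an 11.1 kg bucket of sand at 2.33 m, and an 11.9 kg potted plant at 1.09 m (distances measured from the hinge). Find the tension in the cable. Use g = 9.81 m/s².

T ≈ 192 N

Choose the hinge as the axis so the unknown hinge reaction has zero arm there.
Paint can: 8.57 × 9.81 = 84.07 N down at 0.271 m → arm 0.271 m, τ = 84.07 × 0.271 = 22.78 N·m clockwise.
Bucket of sand: 11.1 × 9.81 = 108.9 N down at 2.33 m → arm 2.33 m, τ = 108.9 × 2.33 = 253.7 N·m clockwise.
Potted plant: 11.9 × 9.81 = 116.7 N down at 1.09 m → arm 1.09 m, τ = 116.7 × 1.09 = 127.2 N·m clockwise.
Total clockwise load moment = 403.7 N·m.
The cable tension T acts at 2.26 m; only its component perpendicular to the beam, T sinθ, produces torque. sin 68.6° = 0.9311.
Balancing moments: T × 2.26 × 0.9311 = 403.7, giving T = 403.7 / 2.104 = 192 N.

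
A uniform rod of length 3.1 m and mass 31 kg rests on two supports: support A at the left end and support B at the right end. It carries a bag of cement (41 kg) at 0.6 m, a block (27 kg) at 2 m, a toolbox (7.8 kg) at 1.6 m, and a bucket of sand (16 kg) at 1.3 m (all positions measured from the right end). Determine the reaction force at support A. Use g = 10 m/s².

Taking torques about support B:
Beam weight: 31 × 10 = 310 N down at 1.55 m → arm 1.55 m, τ = 310 × 1.55 = 480.5 N·m counterclockwise.
Bag of cement: 41 × 10 = 410 N down at 0.6 m → arm 0.6 m, τ = 410 × 0.6 = 246 N·m counterclockwise.
Block: 27 × 10 = 270 N down at 2 m → arm 2 m, τ = 270 × 2 = 540 N·m counterclockwise.
Toolbox: 7.8 × 10 = 78 N down at 1.6 m → arm 1.6 m, τ = 78 × 1.6 = 124.8 N·m counterclockwise.
Bucket of sand: 16 × 10 = 160 N down at 1.3 m → arm 1.3 m, τ = 160 × 1.3 = 208 N·m counterclockwise.
Net load moment about support B = 1599 N·m counterclockwise.
Reaction R at support A is upward at 3.1 m, arm 3.1 m → moment R × 3.1 clockwise.
Setting net torque to zero: R × 3.1 = 1599 → R = 516 N.

R_A ≈ 516 N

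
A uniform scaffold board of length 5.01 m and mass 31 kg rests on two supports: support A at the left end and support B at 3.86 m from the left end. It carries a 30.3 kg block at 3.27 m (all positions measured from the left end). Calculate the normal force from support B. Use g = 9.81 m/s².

About support A:
Beam weight: 31 × 9.81 = 304.1 N down at 2.505 m → arm 2.505 m, τ = 304.1 × 2.505 = 761.8 N·m clockwise.
Block: 30.3 × 9.81 = 297.2 N down at 3.27 m → arm 3.27 m, τ = 297.2 × 3.27 = 971.8 N·m clockwise.
Net load moment about support A = 1734 N·m clockwise.
Reaction R at support B is upward at 3.86 m, arm 3.86 m → moment R × 3.86 counterclockwise.
Στ = 0 ⇒ R × 3.86 = 1734 ⇒ R = 449 N.

R_B ≈ 449 N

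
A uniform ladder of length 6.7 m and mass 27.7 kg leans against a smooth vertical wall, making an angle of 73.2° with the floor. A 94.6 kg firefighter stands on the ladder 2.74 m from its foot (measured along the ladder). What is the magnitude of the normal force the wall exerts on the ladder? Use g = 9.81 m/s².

N_wall ≈ 156 N

Take moments about the foot of the ladder.
Ladder weight 27.7×9.81 = 271.7 N acts at 3.35 m along the ladder; its horizontal arm is 3.35·cos73.2° = 0.9683 m → τ = 263.1 N·m clockwise.
Firefighter: 94.6×9.81 = 928 N at 2.74 m → arm 0.7919 m → τ = 734.9 N·m clockwise.
Wall normal N acts horizontally at the top; its moment arm is the height L sinθ = 6.7·sin73.2° = 6.414 m, counterclockwise.
Balancing moments: N × 6.414 = 998, giving N = 156 N.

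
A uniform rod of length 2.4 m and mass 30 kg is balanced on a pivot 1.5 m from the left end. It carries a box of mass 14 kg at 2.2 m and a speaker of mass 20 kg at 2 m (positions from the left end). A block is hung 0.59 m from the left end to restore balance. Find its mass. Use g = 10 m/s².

m ≈ 11.9 kg

About the pivot (at 1.5 m from the left end):
Beam weight: 30 × 10 = 300 N down at 1.2 m → arm 0.3 m, τ = 300 × 0.3 = 90 N·m counterclockwise.
Box: 14 × 10 = 140 N down at 2.2 m → arm 0.7 m, τ = 140 × 0.7 = 98 N·m clockwise.
Speaker: 20 × 10 = 200 N down at 2 m → arm 0.5 m, τ = 200 × 0.5 = 100 N·m clockwise.
Net moment of known loads = 108 N·m clockwise.
An unknown mass m at 0.59 m has arm 0.91 m; its moment is m·g·0.91 counterclockwise.
Balancing moments: m × 10 × 0.91 = 108, giving m = 108 / (10 × 0.91) = 11.9 kg.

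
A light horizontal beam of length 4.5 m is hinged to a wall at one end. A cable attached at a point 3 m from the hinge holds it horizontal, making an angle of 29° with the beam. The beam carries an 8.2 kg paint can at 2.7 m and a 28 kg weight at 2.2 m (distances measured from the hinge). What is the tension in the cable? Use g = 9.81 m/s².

T ≈ 565 N

About the hinge:
Paint can: 8.2 × 9.81 = 80.44 N down at 2.7 m → arm 2.7 m, τ = 80.44 × 2.7 = 217.2 N·m clockwise.
Weight: 28 × 9.81 = 274.7 N down at 2.2 m → arm 2.2 m, τ = 274.7 × 2.2 = 604.3 N·m clockwise.
Total clockwise load moment = 821.5 N·m.
The cable tension T acts at 3 m; only its component perpendicular to the beam, T sinθ, produces torque. sin 29° = 0.4848.
Balancing moments: T × 3 × 0.4848 = 821.5, giving T = 821.5 / 1.454 = 565 N.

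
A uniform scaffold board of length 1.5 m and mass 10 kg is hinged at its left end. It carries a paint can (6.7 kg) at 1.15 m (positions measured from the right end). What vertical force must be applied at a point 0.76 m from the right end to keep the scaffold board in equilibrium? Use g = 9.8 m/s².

F ≈ 130 N

Sum moments about the left end (the unknown pivot reaction has zero arm there).
Beam weight: 10 × 9.8 = 98 N down at 0.75 m → arm 0.75 m, τ = 98 × 0.75 = 73.5 N·m clockwise.
Paint can: 6.7 × 9.8 = 65.66 N down at 1.15 m → arm 0.35 m, τ = 65.66 × 0.35 = 22.98 N·m clockwise.
Net moment of the loads = 96.48 N·m clockwise.
The upward force F acts at a point 0.76 m from the right end, arm 0.74 m, giving F × 0.74 counterclockwise.
For rotational equilibrium, F × 0.74 = 96.48, so F = 96.48 / 0.74 = 130 N.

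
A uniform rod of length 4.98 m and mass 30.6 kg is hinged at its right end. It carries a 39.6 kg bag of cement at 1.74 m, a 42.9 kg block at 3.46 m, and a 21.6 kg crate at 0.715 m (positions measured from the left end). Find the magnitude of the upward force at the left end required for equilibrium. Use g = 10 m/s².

About the right end:
Beam weight: 30.6 × 10 = 306 N down at 2.49 m → arm 2.49 m, τ = 306 × 2.49 = 761.9 N·m counterclockwise.
Bag of cement: 39.6 × 10 = 396 N down at 1.74 m → arm 3.24 m, τ = 396 × 3.24 = 1283 N·m counterclockwise.
Block: 42.9 × 10 = 429 N down at 3.46 m → arm 1.52 m, τ = 429 × 1.52 = 652.1 N·m counterclockwise.
Crate: 21.6 × 10 = 216 N down at 0.715 m → arm 4.265 m, τ = 216 × 4.265 = 921.2 N·m counterclockwise.
Net moment of the loads = 3618 N·m counterclockwise.
The upward force F acts at the left end, arm 4.98 m, giving F × 4.98 clockwise.
For rotational equilibrium, F × 4.98 = 3618, so F = 3618 / 4.98 = 727 N.

F ≈ 727 N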